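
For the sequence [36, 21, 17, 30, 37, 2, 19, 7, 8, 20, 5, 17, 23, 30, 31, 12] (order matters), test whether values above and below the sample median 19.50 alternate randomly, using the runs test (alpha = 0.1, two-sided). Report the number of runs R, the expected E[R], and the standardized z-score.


Step 1: Compute median = 19.50; label A = above, B = below.
Labels in order: AABAABBBBABBAAAB  (n_A = 8, n_B = 8)
Step 2: Count runs R = 8.
Step 3: Under H0 (random ordering), E[R] = 2*n_A*n_B/(n_A+n_B) + 1 = 2*8*8/16 + 1 = 9.0000.
        Var[R] = 2*n_A*n_B*(2*n_A*n_B - n_A - n_B) / ((n_A+n_B)^2 * (n_A+n_B-1)) = 14336/3840 = 3.7333.
        SD[R] = 1.9322.
Step 4: Continuity-corrected z = (R + 0.5 - E[R]) / SD[R] = (8 + 0.5 - 9.0000) / 1.9322 = -0.2588.
Step 5: Two-sided p-value via normal approximation = 2*(1 - Phi(|z|)) = 0.795809.
Step 6: alpha = 0.1. fail to reject H0.

R = 8, z = -0.2588, p = 0.795809, fail to reject H0.


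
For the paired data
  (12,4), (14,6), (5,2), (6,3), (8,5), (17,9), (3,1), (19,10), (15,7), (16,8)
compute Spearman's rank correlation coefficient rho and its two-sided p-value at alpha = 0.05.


Step 1: Rank x and y separately (midranks; no ties here).
rank(x): 12->5, 14->6, 5->2, 6->3, 8->4, 17->9, 3->1, 19->10, 15->7, 16->8
rank(y): 4->4, 6->6, 2->2, 3->3, 5->5, 9->9, 1->1, 10->10, 7->7, 8->8
Step 2: d_i = R_x(i) - R_y(i); compute d_i^2.
  (5-4)^2=1, (6-6)^2=0, (2-2)^2=0, (3-3)^2=0, (4-5)^2=1, (9-9)^2=0, (1-1)^2=0, (10-10)^2=0, (7-7)^2=0, (8-8)^2=0
sum(d^2) = 2.
Step 3: rho = 1 - 6*2 / (10*(10^2 - 1)) = 1 - 12/990 = 0.987879.
Step 4: Under H0, t = rho * sqrt((n-2)/(1-rho^2)) = 18.0003 ~ t(8).
Step 5: Two-sided p-value from the t-distribution with 8 df = 0.000000.
Step 6: alpha = 0.05. reject H0.

rho = 0.9879, p = 0.000000, reject H0 at alpha = 0.05.


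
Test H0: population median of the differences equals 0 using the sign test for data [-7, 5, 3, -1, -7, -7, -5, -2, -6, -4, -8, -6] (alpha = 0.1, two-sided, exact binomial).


Step 1: Discard zero differences. Original n = 12; n_eff = number of nonzero differences = 12.
Nonzero differences (with sign): -7, +5, +3, -1, -7, -7, -5, -2, -6, -4, -8, -6
Step 2: Count signs: positive = 2, negative = 10.
Step 3: Under H0: P(positive) = 0.5, so the number of positives S ~ Bin(12, 0.5).
Step 4: Two-sided exact p-value = sum of Bin(12,0.5) probabilities at or below the observed probability = 0.038574.
Step 5: alpha = 0.1. reject H0.

n_eff = 12, pos = 2, neg = 10, p = 0.038574, reject H0.


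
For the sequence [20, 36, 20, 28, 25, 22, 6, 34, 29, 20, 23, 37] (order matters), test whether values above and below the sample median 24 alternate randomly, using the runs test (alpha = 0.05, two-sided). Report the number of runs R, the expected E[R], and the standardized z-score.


Step 1: Compute median = 24; label A = above, B = below.
Labels in order: BABAABBAABBA  (n_A = 6, n_B = 6)
Step 2: Count runs R = 8.
Step 3: Under H0 (random ordering), E[R] = 2*n_A*n_B/(n_A+n_B) + 1 = 2*6*6/12 + 1 = 7.0000.
        Var[R] = 2*n_A*n_B*(2*n_A*n_B - n_A - n_B) / ((n_A+n_B)^2 * (n_A+n_B-1)) = 4320/1584 = 2.7273.
        SD[R] = 1.6514.
Step 4: Continuity-corrected z = (R - 0.5 - E[R]) / SD[R] = (8 - 0.5 - 7.0000) / 1.6514 = 0.3028.
Step 5: Two-sided p-value via normal approximation = 2*(1 - Phi(|z|)) = 0.762069.
Step 6: alpha = 0.05. fail to reject H0.

R = 8, z = 0.3028, p = 0.762069, fail to reject H0.


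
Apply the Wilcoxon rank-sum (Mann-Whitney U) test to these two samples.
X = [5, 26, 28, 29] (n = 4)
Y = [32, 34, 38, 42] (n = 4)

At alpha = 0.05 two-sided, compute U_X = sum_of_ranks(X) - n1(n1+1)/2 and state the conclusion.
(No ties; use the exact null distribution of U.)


Step 1: Combine and sort all 8 observations; assign midranks.
sorted (value, group): (5,X), (26,X), (28,X), (29,X), (32,Y), (34,Y), (38,Y), (42,Y)
ranks: 5->1, 26->2, 28->3, 29->4, 32->5, 34->6, 38->7, 42->8
Step 2: Rank sum for X: R1 = 1 + 2 + 3 + 4 = 10.
Step 3: U_X = R1 - n1(n1+1)/2 = 10 - 4*5/2 = 10 - 10 = 0.
       U_Y = n1*n2 - U_X = 16 - 0 = 16.
Step 4: No ties, so the exact null distribution of U (based on enumerating the C(8,4) = 70 equally likely rank assignments) gives the two-sided p-value.
Step 5: p-value = 0.028571; compare to alpha = 0.05. reject H0.

U_X = 0, p = 0.028571, reject H0 at alpha = 0.05.


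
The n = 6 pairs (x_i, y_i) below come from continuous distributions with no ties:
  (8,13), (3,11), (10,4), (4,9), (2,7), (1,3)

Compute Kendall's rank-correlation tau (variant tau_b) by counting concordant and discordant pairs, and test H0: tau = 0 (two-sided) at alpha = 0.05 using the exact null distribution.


Step 1: Enumerate the 15 unordered pairs (i,j) with i<j and classify each by sign(x_j-x_i) * sign(y_j-y_i).
  (1,2):dx=-5,dy=-2->C; (1,3):dx=+2,dy=-9->D; (1,4):dx=-4,dy=-4->C; (1,5):dx=-6,dy=-6->C
  (1,6):dx=-7,dy=-10->C; (2,3):dx=+7,dy=-7->D; (2,4):dx=+1,dy=-2->D; (2,5):dx=-1,dy=-4->C
  (2,6):dx=-2,dy=-8->C; (3,4):dx=-6,dy=+5->D; (3,5):dx=-8,dy=+3->D; (3,6):dx=-9,dy=-1->C
  (4,5):dx=-2,dy=-2->C; (4,6):dx=-3,dy=-6->C; (5,6):dx=-1,dy=-4->C
Step 2: C = 10, D = 5, total pairs = 15.
Step 3: tau = (C - D)/(n(n-1)/2) = (10 - 5)/15 = 0.333333.
Step 4: Exact two-sided p-value (enumerate n! = 720 permutations of y under H0): p = 0.469444.
Step 5: alpha = 0.05. fail to reject H0.

tau_b = 0.3333 (C=10, D=5), p = 0.469444, fail to reject H0.


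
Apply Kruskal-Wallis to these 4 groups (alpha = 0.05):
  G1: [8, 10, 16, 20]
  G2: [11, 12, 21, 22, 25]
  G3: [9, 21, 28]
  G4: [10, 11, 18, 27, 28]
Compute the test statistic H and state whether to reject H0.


Step 1: Combine all N = 17 observations and assign midranks.
sorted (value, group, rank): (8,G1,1), (9,G3,2), (10,G1,3.5), (10,G4,3.5), (11,G2,5.5), (11,G4,5.5), (12,G2,7), (16,G1,8), (18,G4,9), (20,G1,10), (21,G2,11.5), (21,G3,11.5), (22,G2,13), (25,G2,14), (27,G4,15), (28,G3,16.5), (28,G4,16.5)
Step 2: Sum ranks within each group.
R_1 = 22.5 (n_1 = 4)
R_2 = 51 (n_2 = 5)
R_3 = 30 (n_3 = 3)
R_4 = 49.5 (n_4 = 5)
Step 3: H = 12/(N(N+1)) * sum(R_i^2/n_i) - 3(N+1)
     = 12/(17*18) * (22.5^2/4 + 51^2/5 + 30^2/3 + 49.5^2/5) - 3*18
     = 0.039216 * 1436.81 - 54
     = 2.345588.
Step 4: Ties present; correction factor C = 1 - 24/(17^3 - 17) = 0.995098. Corrected H = 2.345588 / 0.995098 = 2.357143.
Step 5: Under H0, H ~ chi^2(3); p-value = 0.501662.
Step 6: alpha = 0.05. fail to reject H0.

H = 2.3571, df = 3, p = 0.501662, fail to reject H0.


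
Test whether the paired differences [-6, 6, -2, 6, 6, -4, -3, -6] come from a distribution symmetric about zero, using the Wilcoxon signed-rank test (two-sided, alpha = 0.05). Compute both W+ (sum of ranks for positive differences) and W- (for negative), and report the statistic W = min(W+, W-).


Step 1: Drop any zero differences (none here) and take |d_i|.
|d| = [6, 6, 2, 6, 6, 4, 3, 6]
Step 2: Midrank |d_i| (ties get averaged ranks).
ranks: |6|->6, |6|->6, |2|->1, |6|->6, |6|->6, |4|->3, |3|->2, |6|->6
Step 3: Attach original signs; sum ranks with positive sign and with negative sign.
W+ = 6 + 6 + 6 = 18
W- = 6 + 1 + 3 + 2 + 6 = 18
(Check: W+ + W- = 36 should equal n(n+1)/2 = 36.)
Step 4: Test statistic W = min(W+, W-) = 18.
Step 5: Ties in |d|, so use the tie-corrected normal approximation.
        E[W] = n(n+1)/4 = 8*9/4 = 18.
        Tie groups: |d|=6 (t=5); sum(t^3 - t) = 120.
        Var[W] = n(n+1)(2n+1)/24 - sum(t^3-t)/48 = 1224/24 - 120/48 = 48.5.
        z = (W - E[W]) / sqrt(Var[W]) = (18 - 18) / 6.9642 = 0.0000.
        Two-sided p = 2*Phi(z) = 1.000000.
Step 6: alpha = 0.05. fail to reject H0.

W+ = 18, W- = 18, W = min = 18, p = 1.000000, fail to reject H0.


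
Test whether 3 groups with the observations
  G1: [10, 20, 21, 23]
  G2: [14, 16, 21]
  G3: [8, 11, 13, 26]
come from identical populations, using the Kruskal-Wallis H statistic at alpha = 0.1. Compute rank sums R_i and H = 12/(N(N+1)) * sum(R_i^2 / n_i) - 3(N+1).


Step 1: Combine all N = 11 observations and assign midranks.
sorted (value, group, rank): (8,G3,1), (10,G1,2), (11,G3,3), (13,G3,4), (14,G2,5), (16,G2,6), (20,G1,7), (21,G1,8.5), (21,G2,8.5), (23,G1,10), (26,G3,11)
Step 2: Sum ranks within each group.
R_1 = 27.5 (n_1 = 4)
R_2 = 19.5 (n_2 = 3)
R_3 = 19 (n_3 = 4)
Step 3: H = 12/(N(N+1)) * sum(R_i^2/n_i) - 3(N+1)
     = 12/(11*12) * (27.5^2/4 + 19.5^2/3 + 19^2/4) - 3*12
     = 0.090909 * 406.062 - 36
     = 0.914773.
Step 4: Ties present; correction factor C = 1 - 6/(11^3 - 11) = 0.995455. Corrected H = 0.914773 / 0.995455 = 0.918950.
Step 5: Under H0, H ~ chi^2(2); p-value = 0.631615.
Step 6: alpha = 0.1. fail to reject H0.

H = 0.9189, df = 2, p = 0.631615, fail to reject H0.


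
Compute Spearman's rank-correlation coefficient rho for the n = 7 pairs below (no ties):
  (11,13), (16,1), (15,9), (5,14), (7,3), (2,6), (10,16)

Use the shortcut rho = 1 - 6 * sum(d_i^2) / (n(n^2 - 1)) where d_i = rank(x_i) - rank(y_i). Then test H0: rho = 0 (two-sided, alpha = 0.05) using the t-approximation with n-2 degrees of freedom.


Step 1: Rank x and y separately (midranks; no ties here).
rank(x): 11->5, 16->7, 15->6, 5->2, 7->3, 2->1, 10->4
rank(y): 13->5, 1->1, 9->4, 14->6, 3->2, 6->3, 16->7
Step 2: d_i = R_x(i) - R_y(i); compute d_i^2.
  (5-5)^2=0, (7-1)^2=36, (6-4)^2=4, (2-6)^2=16, (3-2)^2=1, (1-3)^2=4, (4-7)^2=9
sum(d^2) = 70.
Step 3: rho = 1 - 6*70 / (7*(7^2 - 1)) = 1 - 420/336 = -0.250000.
Step 4: Under H0, t = rho * sqrt((n-2)/(1-rho^2)) = -0.5774 ~ t(5).
Step 5: Two-sided p-value from the t-distribution with 5 df = 0.588724.
Step 6: alpha = 0.05. fail to reject H0.

rho = -0.2500, p = 0.588724, fail to reject H0 at alpha = 0.05.


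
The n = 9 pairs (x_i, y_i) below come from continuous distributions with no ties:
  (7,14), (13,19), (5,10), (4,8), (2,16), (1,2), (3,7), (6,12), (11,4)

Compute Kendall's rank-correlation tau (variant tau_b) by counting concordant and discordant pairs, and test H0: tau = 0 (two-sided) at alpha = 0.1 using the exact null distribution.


Step 1: Enumerate the 36 unordered pairs (i,j) with i<j and classify each by sign(x_j-x_i) * sign(y_j-y_i).
  (1,2):dx=+6,dy=+5->C; (1,3):dx=-2,dy=-4->C; (1,4):dx=-3,dy=-6->C; (1,5):dx=-5,dy=+2->D
  (1,6):dx=-6,dy=-12->C; (1,7):dx=-4,dy=-7->C; (1,8):dx=-1,dy=-2->C; (1,9):dx=+4,dy=-10->D
  (2,3):dx=-8,dy=-9->C; (2,4):dx=-9,dy=-11->C; (2,5):dx=-11,dy=-3->C; (2,6):dx=-12,dy=-17->C
  (2,7):dx=-10,dy=-12->C; (2,8):dx=-7,dy=-7->C; (2,9):dx=-2,dy=-15->C; (3,4):dx=-1,dy=-2->C
  (3,5):dx=-3,dy=+6->D; (3,6):dx=-4,dy=-8->C; (3,7):dx=-2,dy=-3->C; (3,8):dx=+1,dy=+2->C
  (3,9):dx=+6,dy=-6->D; (4,5):dx=-2,dy=+8->D; (4,6):dx=-3,dy=-6->C; (4,7):dx=-1,dy=-1->C
  (4,8):dx=+2,dy=+4->C; (4,9):dx=+7,dy=-4->D; (5,6):dx=-1,dy=-14->C; (5,7):dx=+1,dy=-9->D
  (5,8):dx=+4,dy=-4->D; (5,9):dx=+9,dy=-12->D; (6,7):dx=+2,dy=+5->C; (6,8):dx=+5,dy=+10->C
  (6,9):dx=+10,dy=+2->C; (7,8):dx=+3,dy=+5->C; (7,9):dx=+8,dy=-3->D; (8,9):dx=+5,dy=-8->D
Step 2: C = 25, D = 11, total pairs = 36.
Step 3: tau = (C - D)/(n(n-1)/2) = (25 - 11)/36 = 0.388889.
Step 4: Exact two-sided p-value (enumerate n! = 362880 permutations of y under H0): p = 0.180181.
Step 5: alpha = 0.1. fail to reject H0.

tau_b = 0.3889 (C=25, D=11), p = 0.180181, fail to reject H0.


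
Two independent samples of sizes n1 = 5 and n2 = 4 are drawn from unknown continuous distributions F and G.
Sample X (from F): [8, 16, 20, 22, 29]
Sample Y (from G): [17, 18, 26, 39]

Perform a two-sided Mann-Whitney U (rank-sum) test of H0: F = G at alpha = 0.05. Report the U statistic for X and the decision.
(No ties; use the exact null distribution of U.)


Step 1: Combine and sort all 9 observations; assign midranks.
sorted (value, group): (8,X), (16,X), (17,Y), (18,Y), (20,X), (22,X), (26,Y), (29,X), (39,Y)
ranks: 8->1, 16->2, 17->3, 18->4, 20->5, 22->6, 26->7, 29->8, 39->9
Step 2: Rank sum for X: R1 = 1 + 2 + 5 + 6 + 8 = 22.
Step 3: U_X = R1 - n1(n1+1)/2 = 22 - 5*6/2 = 22 - 15 = 7.
       U_Y = n1*n2 - U_X = 20 - 7 = 13.
Step 4: No ties, so the exact null distribution of U (based on enumerating the C(9,5) = 126 equally likely rank assignments) gives the two-sided p-value.
Step 5: p-value = 0.555556; compare to alpha = 0.05. fail to reject H0.

U_X = 7, p = 0.555556, fail to reject H0 at alpha = 0.05.


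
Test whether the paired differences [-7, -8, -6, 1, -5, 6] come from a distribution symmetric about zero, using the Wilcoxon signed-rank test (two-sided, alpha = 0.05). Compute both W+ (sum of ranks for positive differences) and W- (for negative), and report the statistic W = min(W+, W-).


Step 1: Drop any zero differences (none here) and take |d_i|.
|d| = [7, 8, 6, 1, 5, 6]
Step 2: Midrank |d_i| (ties get averaged ranks).
ranks: |7|->5, |8|->6, |6|->3.5, |1|->1, |5|->2, |6|->3.5
Step 3: Attach original signs; sum ranks with positive sign and with negative sign.
W+ = 1 + 3.5 = 4.5
W- = 5 + 6 + 3.5 + 2 = 16.5
(Check: W+ + W- = 21 should equal n(n+1)/2 = 21.)
Step 4: Test statistic W = min(W+, W-) = 4.5.
Step 5: Ties in |d|, so use the tie-corrected normal approximation.
        E[W] = n(n+1)/4 = 6*7/4 = 10.5.
        Tie groups: |d|=6 (t=2); sum(t^3 - t) = 6.
        Var[W] = n(n+1)(2n+1)/24 - sum(t^3-t)/48 = 546/24 - 6/48 = 22.625.
        z = (W - E[W]) / sqrt(Var[W]) = (4.5 - 10.5) / 4.7566 = -1.2614.
        Two-sided p = 2*Phi(z) = 0.207160.
Step 6: alpha = 0.05. fail to reject H0.

W+ = 4.5, W- = 16.5, W = min = 4.5, p = 0.207160, fail to reject H0.


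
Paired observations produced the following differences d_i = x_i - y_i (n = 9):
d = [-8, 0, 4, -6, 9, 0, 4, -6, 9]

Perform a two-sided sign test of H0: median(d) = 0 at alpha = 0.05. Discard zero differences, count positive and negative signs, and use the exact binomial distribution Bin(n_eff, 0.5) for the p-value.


Step 1: Discard zero differences. Original n = 9; n_eff = number of nonzero differences = 7.
Nonzero differences (with sign): -8, +4, -6, +9, +4, -6, +9
Step 2: Count signs: positive = 4, negative = 3.
Step 3: Under H0: P(positive) = 0.5, so the number of positives S ~ Bin(7, 0.5).
Step 4: Two-sided exact p-value = sum of Bin(7,0.5) probabilities at or below the observed probability = 1.000000.
Step 5: alpha = 0.05. fail to reject H0.

n_eff = 7, pos = 4, neg = 3, p = 1.000000, fail to reject H0.


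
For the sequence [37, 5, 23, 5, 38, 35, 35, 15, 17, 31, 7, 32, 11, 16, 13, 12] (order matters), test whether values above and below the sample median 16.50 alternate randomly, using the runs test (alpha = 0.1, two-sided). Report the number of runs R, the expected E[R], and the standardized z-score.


Step 1: Compute median = 16.50; label A = above, B = below.
Labels in order: ABABAAABAABABBBB  (n_A = 8, n_B = 8)
Step 2: Count runs R = 10.
Step 3: Under H0 (random ordering), E[R] = 2*n_A*n_B/(n_A+n_B) + 1 = 2*8*8/16 + 1 = 9.0000.
        Var[R] = 2*n_A*n_B*(2*n_A*n_B - n_A - n_B) / ((n_A+n_B)^2 * (n_A+n_B-1)) = 14336/3840 = 3.7333.
        SD[R] = 1.9322.
Step 4: Continuity-corrected z = (R - 0.5 - E[R]) / SD[R] = (10 - 0.5 - 9.0000) / 1.9322 = 0.2588.
Step 5: Two-sided p-value via normal approximation = 2*(1 - Phi(|z|)) = 0.795809.
Step 6: alpha = 0.1. fail to reject H0.

R = 10, z = 0.2588, p = 0.795809, fail to reject H0.


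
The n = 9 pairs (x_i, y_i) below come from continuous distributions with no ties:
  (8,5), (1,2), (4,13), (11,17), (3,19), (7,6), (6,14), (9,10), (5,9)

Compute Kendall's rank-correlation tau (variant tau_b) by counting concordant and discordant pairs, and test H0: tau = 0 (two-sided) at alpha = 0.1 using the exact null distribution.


Step 1: Enumerate the 36 unordered pairs (i,j) with i<j and classify each by sign(x_j-x_i) * sign(y_j-y_i).
  (1,2):dx=-7,dy=-3->C; (1,3):dx=-4,dy=+8->D; (1,4):dx=+3,dy=+12->C; (1,5):dx=-5,dy=+14->D
  (1,6):dx=-1,dy=+1->D; (1,7):dx=-2,dy=+9->D; (1,8):dx=+1,dy=+5->C; (1,9):dx=-3,dy=+4->D
  (2,3):dx=+3,dy=+11->C; (2,4):dx=+10,dy=+15->C; (2,5):dx=+2,dy=+17->C; (2,6):dx=+6,dy=+4->C
  (2,7):dx=+5,dy=+12->C; (2,8):dx=+8,dy=+8->C; (2,9):dx=+4,dy=+7->C; (3,4):dx=+7,dy=+4->C
  (3,5):dx=-1,dy=+6->D; (3,6):dx=+3,dy=-7->D; (3,7):dx=+2,dy=+1->C; (3,8):dx=+5,dy=-3->D
  (3,9):dx=+1,dy=-4->D; (4,5):dx=-8,dy=+2->D; (4,6):dx=-4,dy=-11->C; (4,7):dx=-5,dy=-3->C
  (4,8):dx=-2,dy=-7->C; (4,9):dx=-6,dy=-8->C; (5,6):dx=+4,dy=-13->D; (5,7):dx=+3,dy=-5->D
  (5,8):dx=+6,dy=-9->D; (5,9):dx=+2,dy=-10->D; (6,7):dx=-1,dy=+8->D; (6,8):dx=+2,dy=+4->C
  (6,9):dx=-2,dy=+3->D; (7,8):dx=+3,dy=-4->D; (7,9):dx=-1,dy=-5->C; (8,9):dx=-4,dy=-1->C
Step 2: C = 19, D = 17, total pairs = 36.
Step 3: tau = (C - D)/(n(n-1)/2) = (19 - 17)/36 = 0.055556.
Step 4: Exact two-sided p-value (enumerate n! = 362880 permutations of y under H0): p = 0.919455.
Step 5: alpha = 0.1. fail to reject H0.

tau_b = 0.0556 (C=19, D=17), p = 0.919455, fail to reject H0.


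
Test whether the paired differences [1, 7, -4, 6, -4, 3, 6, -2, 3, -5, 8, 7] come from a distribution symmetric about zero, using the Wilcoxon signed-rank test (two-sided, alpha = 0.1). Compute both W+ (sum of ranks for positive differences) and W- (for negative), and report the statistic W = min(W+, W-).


Step 1: Drop any zero differences (none here) and take |d_i|.
|d| = [1, 7, 4, 6, 4, 3, 6, 2, 3, 5, 8, 7]
Step 2: Midrank |d_i| (ties get averaged ranks).
ranks: |1|->1, |7|->10.5, |4|->5.5, |6|->8.5, |4|->5.5, |3|->3.5, |6|->8.5, |2|->2, |3|->3.5, |5|->7, |8|->12, |7|->10.5
Step 3: Attach original signs; sum ranks with positive sign and with negative sign.
W+ = 1 + 10.5 + 8.5 + 3.5 + 8.5 + 3.5 + 12 + 10.5 = 58
W- = 5.5 + 5.5 + 2 + 7 = 20
(Check: W+ + W- = 78 should equal n(n+1)/2 = 78.)
Step 4: Test statistic W = min(W+, W-) = 20.
Step 5: Ties in |d|, so use the tie-corrected normal approximation.
        E[W] = n(n+1)/4 = 12*13/4 = 39.
        Tie groups: |d|=3 (t=2), |d|=4 (t=2), |d|=6 (t=2), |d|=7 (t=2); sum(t^3 - t) = 24.
        Var[W] = n(n+1)(2n+1)/24 - sum(t^3-t)/48 = 3900/24 - 24/48 = 162.
        z = (W - E[W]) / sqrt(Var[W]) = (20 - 39) / 12.7279 = -1.4928.
        Two-sided p = 2*Phi(z) = 0.135495.
Step 6: alpha = 0.1. fail to reject H0.

W+ = 58, W- = 20, W = min = 20, p = 0.135495, fail to reject H0.


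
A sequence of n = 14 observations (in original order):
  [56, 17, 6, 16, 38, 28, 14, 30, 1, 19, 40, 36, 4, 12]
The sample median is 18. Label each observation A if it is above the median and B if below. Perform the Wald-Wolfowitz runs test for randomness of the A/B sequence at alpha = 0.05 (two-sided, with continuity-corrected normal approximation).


Step 1: Compute median = 18; label A = above, B = below.
Labels in order: ABBBAABABAAABB  (n_A = 7, n_B = 7)
Step 2: Count runs R = 8.
Step 3: Under H0 (random ordering), E[R] = 2*n_A*n_B/(n_A+n_B) + 1 = 2*7*7/14 + 1 = 8.0000.
        Var[R] = 2*n_A*n_B*(2*n_A*n_B - n_A - n_B) / ((n_A+n_B)^2 * (n_A+n_B-1)) = 8232/2548 = 3.2308.
        SD[R] = 1.7974.
Step 4: R = E[R], so z = 0 with no continuity correction.
Step 5: Two-sided p-value via normal approximation = 2*(1 - Phi(|z|)) = 1.000000.
Step 6: alpha = 0.05. fail to reject H0.

R = 8, z = 0.0000, p = 1.000000, fail to reject H0.


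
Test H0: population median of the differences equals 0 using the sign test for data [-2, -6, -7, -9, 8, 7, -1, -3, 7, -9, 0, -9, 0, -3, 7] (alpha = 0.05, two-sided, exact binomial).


Step 1: Discard zero differences. Original n = 15; n_eff = number of nonzero differences = 13.
Nonzero differences (with sign): -2, -6, -7, -9, +8, +7, -1, -3, +7, -9, -9, -3, +7
Step 2: Count signs: positive = 4, negative = 9.
Step 3: Under H0: P(positive) = 0.5, so the number of positives S ~ Bin(13, 0.5).
Step 4: Two-sided exact p-value = sum of Bin(13,0.5) probabilities at or below the observed probability = 0.266846.
Step 5: alpha = 0.05. fail to reject H0.

n_eff = 13, pos = 4, neg = 9, p = 0.266846, fail to reject H0.


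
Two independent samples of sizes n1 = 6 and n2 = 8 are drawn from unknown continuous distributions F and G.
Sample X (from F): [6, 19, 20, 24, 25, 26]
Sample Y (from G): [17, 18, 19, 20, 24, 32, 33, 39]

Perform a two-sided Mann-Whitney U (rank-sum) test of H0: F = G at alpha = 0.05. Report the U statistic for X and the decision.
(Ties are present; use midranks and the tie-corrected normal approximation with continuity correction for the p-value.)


Step 1: Combine and sort all 14 observations; assign midranks.
sorted (value, group): (6,X), (17,Y), (18,Y), (19,X), (19,Y), (20,X), (20,Y), (24,X), (24,Y), (25,X), (26,X), (32,Y), (33,Y), (39,Y)
ranks: 6->1, 17->2, 18->3, 19->4.5, 19->4.5, 20->6.5, 20->6.5, 24->8.5, 24->8.5, 25->10, 26->11, 32->12, 33->13, 39->14
Step 2: Rank sum for X: R1 = 1 + 4.5 + 6.5 + 8.5 + 10 + 11 = 41.5.
Step 3: U_X = R1 - n1(n1+1)/2 = 41.5 - 6*7/2 = 41.5 - 21 = 20.5.
       U_Y = n1*n2 - U_X = 48 - 20.5 = 27.5.
Step 4: Ties are present, so use the tie-corrected normal approximation (with continuity correction) for the p-value.
Step 5: p-value = 0.697586; compare to alpha = 0.05. fail to reject H0.

U_X = 20.5, p = 0.697586, fail to reject H0 at alpha = 0.05.


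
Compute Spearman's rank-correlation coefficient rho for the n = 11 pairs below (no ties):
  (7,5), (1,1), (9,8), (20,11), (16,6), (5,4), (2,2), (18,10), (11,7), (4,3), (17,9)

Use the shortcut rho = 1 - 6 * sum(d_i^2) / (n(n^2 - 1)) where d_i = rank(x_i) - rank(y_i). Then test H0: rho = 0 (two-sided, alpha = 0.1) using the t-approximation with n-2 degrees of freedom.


Step 1: Rank x and y separately (midranks; no ties here).
rank(x): 7->5, 1->1, 9->6, 20->11, 16->8, 5->4, 2->2, 18->10, 11->7, 4->3, 17->9
rank(y): 5->5, 1->1, 8->8, 11->11, 6->6, 4->4, 2->2, 10->10, 7->7, 3->3, 9->9
Step 2: d_i = R_x(i) - R_y(i); compute d_i^2.
  (5-5)^2=0, (1-1)^2=0, (6-8)^2=4, (11-11)^2=0, (8-6)^2=4, (4-4)^2=0, (2-2)^2=0, (10-10)^2=0, (7-7)^2=0, (3-3)^2=0, (9-9)^2=0
sum(d^2) = 8.
Step 3: rho = 1 - 6*8 / (11*(11^2 - 1)) = 1 - 48/1320 = 0.963636.
Step 4: Under H0, t = rho * sqrt((n-2)/(1-rho^2)) = 10.8186 ~ t(9).
Step 5: Two-sided p-value from the t-distribution with 9 df = 0.000002.
Step 6: alpha = 0.1. reject H0.

rho = 0.9636, p = 0.000002, reject H0 at alpha = 0.1.


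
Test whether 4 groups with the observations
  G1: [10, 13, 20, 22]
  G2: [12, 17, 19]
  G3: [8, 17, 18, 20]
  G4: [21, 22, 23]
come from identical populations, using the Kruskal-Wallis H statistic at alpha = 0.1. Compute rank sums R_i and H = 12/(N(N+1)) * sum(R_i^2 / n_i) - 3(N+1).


Step 1: Combine all N = 14 observations and assign midranks.
sorted (value, group, rank): (8,G3,1), (10,G1,2), (12,G2,3), (13,G1,4), (17,G2,5.5), (17,G3,5.5), (18,G3,7), (19,G2,8), (20,G1,9.5), (20,G3,9.5), (21,G4,11), (22,G1,12.5), (22,G4,12.5), (23,G4,14)
Step 2: Sum ranks within each group.
R_1 = 28 (n_1 = 4)
R_2 = 16.5 (n_2 = 3)
R_3 = 23 (n_3 = 4)
R_4 = 37.5 (n_4 = 3)
Step 3: H = 12/(N(N+1)) * sum(R_i^2/n_i) - 3(N+1)
     = 12/(14*15) * (28^2/4 + 16.5^2/3 + 23^2/4 + 37.5^2/3) - 3*15
     = 0.057143 * 887.75 - 45
     = 5.728571.
Step 4: Ties present; correction factor C = 1 - 18/(14^3 - 14) = 0.993407. Corrected H = 5.728571 / 0.993407 = 5.766593.
Step 5: Under H0, H ~ chi^2(3); p-value = 0.123535.
Step 6: alpha = 0.1. fail to reject H0.

H = 5.7666, df = 3, p = 0.123535, fail to reject H0.


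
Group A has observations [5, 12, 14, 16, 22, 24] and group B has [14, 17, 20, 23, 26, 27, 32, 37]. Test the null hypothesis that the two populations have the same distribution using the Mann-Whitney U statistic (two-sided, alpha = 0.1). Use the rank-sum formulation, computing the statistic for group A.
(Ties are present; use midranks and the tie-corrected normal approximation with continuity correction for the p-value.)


Step 1: Combine and sort all 14 observations; assign midranks.
sorted (value, group): (5,X), (12,X), (14,X), (14,Y), (16,X), (17,Y), (20,Y), (22,X), (23,Y), (24,X), (26,Y), (27,Y), (32,Y), (37,Y)
ranks: 5->1, 12->2, 14->3.5, 14->3.5, 16->5, 17->6, 20->7, 22->8, 23->9, 24->10, 26->11, 27->12, 32->13, 37->14
Step 2: Rank sum for X: R1 = 1 + 2 + 3.5 + 5 + 8 + 10 = 29.5.
Step 3: U_X = R1 - n1(n1+1)/2 = 29.5 - 6*7/2 = 29.5 - 21 = 8.5.
       U_Y = n1*n2 - U_X = 48 - 8.5 = 39.5.
Step 4: Ties are present, so use the tie-corrected normal approximation (with continuity correction) for the p-value.
Step 5: p-value = 0.052547; compare to alpha = 0.1. reject H0.

U_X = 8.5, p = 0.052547, reject H0 at alpha = 0.1.


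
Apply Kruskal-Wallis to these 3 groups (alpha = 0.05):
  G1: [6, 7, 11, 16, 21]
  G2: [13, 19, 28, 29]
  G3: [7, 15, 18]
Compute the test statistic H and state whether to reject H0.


Step 1: Combine all N = 12 observations and assign midranks.
sorted (value, group, rank): (6,G1,1), (7,G1,2.5), (7,G3,2.5), (11,G1,4), (13,G2,5), (15,G3,6), (16,G1,7), (18,G3,8), (19,G2,9), (21,G1,10), (28,G2,11), (29,G2,12)
Step 2: Sum ranks within each group.
R_1 = 24.5 (n_1 = 5)
R_2 = 37 (n_2 = 4)
R_3 = 16.5 (n_3 = 3)
Step 3: H = 12/(N(N+1)) * sum(R_i^2/n_i) - 3(N+1)
     = 12/(12*13) * (24.5^2/5 + 37^2/4 + 16.5^2/3) - 3*13
     = 0.076923 * 553.05 - 39
     = 3.542308.
Step 4: Ties present; correction factor C = 1 - 6/(12^3 - 12) = 0.996503. Corrected H = 3.542308 / 0.996503 = 3.554737.
Step 5: Under H0, H ~ chi^2(2); p-value = 0.169083.
Step 6: alpha = 0.05. fail to reject H0.

H = 3.5547, df = 2, p = 0.169083, fail to reject H0.


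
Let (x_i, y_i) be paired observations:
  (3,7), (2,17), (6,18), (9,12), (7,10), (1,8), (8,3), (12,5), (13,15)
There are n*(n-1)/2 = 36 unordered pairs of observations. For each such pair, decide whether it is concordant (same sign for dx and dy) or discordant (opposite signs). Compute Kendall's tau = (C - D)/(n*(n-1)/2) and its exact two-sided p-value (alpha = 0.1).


Step 1: Enumerate the 36 unordered pairs (i,j) with i<j and classify each by sign(x_j-x_i) * sign(y_j-y_i).
  (1,2):dx=-1,dy=+10->D; (1,3):dx=+3,dy=+11->C; (1,4):dx=+6,dy=+5->C; (1,5):dx=+4,dy=+3->C
  (1,6):dx=-2,dy=+1->D; (1,7):dx=+5,dy=-4->D; (1,8):dx=+9,dy=-2->D; (1,9):dx=+10,dy=+8->C
  (2,3):dx=+4,dy=+1->C; (2,4):dx=+7,dy=-5->D; (2,5):dx=+5,dy=-7->D; (2,6):dx=-1,dy=-9->C
  (2,7):dx=+6,dy=-14->D; (2,8):dx=+10,dy=-12->D; (2,9):dx=+11,dy=-2->D; (3,4):dx=+3,dy=-6->D
  (3,5):dx=+1,dy=-8->D; (3,6):dx=-5,dy=-10->C; (3,7):dx=+2,dy=-15->D; (3,8):dx=+6,dy=-13->D
  (3,9):dx=+7,dy=-3->D; (4,5):dx=-2,dy=-2->C; (4,6):dx=-8,dy=-4->C; (4,7):dx=-1,dy=-9->C
  (4,8):dx=+3,dy=-7->D; (4,9):dx=+4,dy=+3->C; (5,6):dx=-6,dy=-2->C; (5,7):dx=+1,dy=-7->D
  (5,8):dx=+5,dy=-5->D; (5,9):dx=+6,dy=+5->C; (6,7):dx=+7,dy=-5->D; (6,8):dx=+11,dy=-3->D
  (6,9):dx=+12,dy=+7->C; (7,8):dx=+4,dy=+2->C; (7,9):dx=+5,dy=+12->C; (8,9):dx=+1,dy=+10->C
Step 2: C = 17, D = 19, total pairs = 36.
Step 3: tau = (C - D)/(n(n-1)/2) = (17 - 19)/36 = -0.055556.
Step 4: Exact two-sided p-value (enumerate n! = 362880 permutations of y under H0): p = 0.919455.
Step 5: alpha = 0.1. fail to reject H0.

tau_b = -0.0556 (C=17, D=19), p = 0.919455, fail to reject H0.


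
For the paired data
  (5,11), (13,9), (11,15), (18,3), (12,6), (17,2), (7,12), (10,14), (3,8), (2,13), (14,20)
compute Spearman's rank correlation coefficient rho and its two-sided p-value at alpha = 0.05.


Step 1: Rank x and y separately (midranks; no ties here).
rank(x): 5->3, 13->8, 11->6, 18->11, 12->7, 17->10, 7->4, 10->5, 3->2, 2->1, 14->9
rank(y): 11->6, 9->5, 15->10, 3->2, 6->3, 2->1, 12->7, 14->9, 8->4, 13->8, 20->11
Step 2: d_i = R_x(i) - R_y(i); compute d_i^2.
  (3-6)^2=9, (8-5)^2=9, (6-10)^2=16, (11-2)^2=81, (7-3)^2=16, (10-1)^2=81, (4-7)^2=9, (5-9)^2=16, (2-4)^2=4, (1-8)^2=49, (9-11)^2=4
sum(d^2) = 294.
Step 3: rho = 1 - 6*294 / (11*(11^2 - 1)) = 1 - 1764/1320 = -0.336364.
Step 4: Under H0, t = rho * sqrt((n-2)/(1-rho^2)) = -1.0715 ~ t(9).
Step 5: Two-sided p-value from the t-distribution with 9 df = 0.311824.
Step 6: alpha = 0.05. fail to reject H0.

rho = -0.3364, p = 0.311824, fail to reject H0 at alpha = 0.05.


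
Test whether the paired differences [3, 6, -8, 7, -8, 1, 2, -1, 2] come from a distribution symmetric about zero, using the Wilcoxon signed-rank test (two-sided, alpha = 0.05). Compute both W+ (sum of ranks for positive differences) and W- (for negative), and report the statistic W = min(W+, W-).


Step 1: Drop any zero differences (none here) and take |d_i|.
|d| = [3, 6, 8, 7, 8, 1, 2, 1, 2]
Step 2: Midrank |d_i| (ties get averaged ranks).
ranks: |3|->5, |6|->6, |8|->8.5, |7|->7, |8|->8.5, |1|->1.5, |2|->3.5, |1|->1.5, |2|->3.5
Step 3: Attach original signs; sum ranks with positive sign and with negative sign.
W+ = 5 + 6 + 7 + 1.5 + 3.5 + 3.5 = 26.5
W- = 8.5 + 8.5 + 1.5 = 18.5
(Check: W+ + W- = 45 should equal n(n+1)/2 = 45.)
Step 4: Test statistic W = min(W+, W-) = 18.5.
Step 5: Ties in |d|, so use the tie-corrected normal approximation.
        E[W] = n(n+1)/4 = 9*10/4 = 22.5.
        Tie groups: |d|=1 (t=2), |d|=2 (t=2), |d|=8 (t=2); sum(t^3 - t) = 18.
        Var[W] = n(n+1)(2n+1)/24 - sum(t^3-t)/48 = 1710/24 - 18/48 = 70.875.
        z = (W - E[W]) / sqrt(Var[W]) = (18.5 - 22.5) / 8.4187 = -0.4751.
        Two-sided p = 2*Phi(z) = 0.634694.
Step 6: alpha = 0.05. fail to reject H0.

W+ = 26.5, W- = 18.5, W = min = 18.5, p = 0.634694, fail to reject H0.


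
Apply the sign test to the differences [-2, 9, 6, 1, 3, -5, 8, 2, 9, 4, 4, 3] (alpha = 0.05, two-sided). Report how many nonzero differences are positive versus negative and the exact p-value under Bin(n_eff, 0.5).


Step 1: Discard zero differences. Original n = 12; n_eff = number of nonzero differences = 12.
Nonzero differences (with sign): -2, +9, +6, +1, +3, -5, +8, +2, +9, +4, +4, +3
Step 2: Count signs: positive = 10, negative = 2.
Step 3: Under H0: P(positive) = 0.5, so the number of positives S ~ Bin(12, 0.5).
Step 4: Two-sided exact p-value = sum of Bin(12,0.5) probabilities at or below the observed probability = 0.038574.
Step 5: alpha = 0.05. reject H0.

n_eff = 12, pos = 10, neg = 2, p = 0.038574, reject H0.


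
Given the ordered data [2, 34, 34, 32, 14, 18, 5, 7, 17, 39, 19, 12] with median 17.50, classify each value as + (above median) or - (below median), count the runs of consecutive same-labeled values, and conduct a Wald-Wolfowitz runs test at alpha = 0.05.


Step 1: Compute median = 17.50; label A = above, B = below.
Labels in order: BAAABABBBAAB  (n_A = 6, n_B = 6)
Step 2: Count runs R = 7.
Step 3: Under H0 (random ordering), E[R] = 2*n_A*n_B/(n_A+n_B) + 1 = 2*6*6/12 + 1 = 7.0000.
        Var[R] = 2*n_A*n_B*(2*n_A*n_B - n_A - n_B) / ((n_A+n_B)^2 * (n_A+n_B-1)) = 4320/1584 = 2.7273.
        SD[R] = 1.6514.
Step 4: R = E[R], so z = 0 with no continuity correction.
Step 5: Two-sided p-value via normal approximation = 2*(1 - Phi(|z|)) = 1.000000.
Step 6: alpha = 0.05. fail to reject H0.

R = 7, z = 0.0000, p = 1.000000, fail to reject H0.


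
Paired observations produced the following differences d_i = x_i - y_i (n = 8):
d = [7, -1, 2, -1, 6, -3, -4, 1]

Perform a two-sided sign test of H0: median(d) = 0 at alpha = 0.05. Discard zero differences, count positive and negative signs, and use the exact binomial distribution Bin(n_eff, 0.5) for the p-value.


Step 1: Discard zero differences. Original n = 8; n_eff = number of nonzero differences = 8.
Nonzero differences (with sign): +7, -1, +2, -1, +6, -3, -4, +1
Step 2: Count signs: positive = 4, negative = 4.
Step 3: Under H0: P(positive) = 0.5, so the number of positives S ~ Bin(8, 0.5).
Step 4: Two-sided exact p-value = sum of Bin(8,0.5) probabilities at or below the observed probability = 1.000000.
Step 5: alpha = 0.05. fail to reject H0.

n_eff = 8, pos = 4, neg = 4, p = 1.000000, fail to reject H0.


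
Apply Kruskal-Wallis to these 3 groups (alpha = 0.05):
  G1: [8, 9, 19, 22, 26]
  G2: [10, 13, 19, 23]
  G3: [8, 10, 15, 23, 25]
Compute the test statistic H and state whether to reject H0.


Step 1: Combine all N = 14 observations and assign midranks.
sorted (value, group, rank): (8,G1,1.5), (8,G3,1.5), (9,G1,3), (10,G2,4.5), (10,G3,4.5), (13,G2,6), (15,G3,7), (19,G1,8.5), (19,G2,8.5), (22,G1,10), (23,G2,11.5), (23,G3,11.5), (25,G3,13), (26,G1,14)
Step 2: Sum ranks within each group.
R_1 = 37 (n_1 = 5)
R_2 = 30.5 (n_2 = 4)
R_3 = 37.5 (n_3 = 5)
Step 3: H = 12/(N(N+1)) * sum(R_i^2/n_i) - 3(N+1)
     = 12/(14*15) * (37^2/5 + 30.5^2/4 + 37.5^2/5) - 3*15
     = 0.057143 * 787.612 - 45
     = 0.006429.
Step 4: Ties present; correction factor C = 1 - 24/(14^3 - 14) = 0.991209. Corrected H = 0.006429 / 0.991209 = 0.006486.
Step 5: Under H0, H ~ chi^2(2); p-value = 0.996762.
Step 6: alpha = 0.05. fail to reject H0.

H = 0.0065, df = 2, p = 0.996762, fail to reject H0.


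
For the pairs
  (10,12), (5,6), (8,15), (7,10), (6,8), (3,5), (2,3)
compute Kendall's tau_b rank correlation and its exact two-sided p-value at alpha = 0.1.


Step 1: Enumerate the 21 unordered pairs (i,j) with i<j and classify each by sign(x_j-x_i) * sign(y_j-y_i).
  (1,2):dx=-5,dy=-6->C; (1,3):dx=-2,dy=+3->D; (1,4):dx=-3,dy=-2->C; (1,5):dx=-4,dy=-4->C
  (1,6):dx=-7,dy=-7->C; (1,7):dx=-8,dy=-9->C; (2,3):dx=+3,dy=+9->C; (2,4):dx=+2,dy=+4->C
  (2,5):dx=+1,dy=+2->C; (2,6):dx=-2,dy=-1->C; (2,7):dx=-3,dy=-3->C; (3,4):dx=-1,dy=-5->C
  (3,5):dx=-2,dy=-7->C; (3,6):dx=-5,dy=-10->C; (3,7):dx=-6,dy=-12->C; (4,5):dx=-1,dy=-2->C
  (4,6):dx=-4,dy=-5->C; (4,7):dx=-5,dy=-7->C; (5,6):dx=-3,dy=-3->C; (5,7):dx=-4,dy=-5->C
  (6,7):dx=-1,dy=-2->C
Step 2: C = 20, D = 1, total pairs = 21.
Step 3: tau = (C - D)/(n(n-1)/2) = (20 - 1)/21 = 0.904762.
Step 4: Exact two-sided p-value (enumerate n! = 5040 permutations of y under H0): p = 0.002778.
Step 5: alpha = 0.1. reject H0.

tau_b = 0.9048 (C=20, D=1), p = 0.002778, reject H0.


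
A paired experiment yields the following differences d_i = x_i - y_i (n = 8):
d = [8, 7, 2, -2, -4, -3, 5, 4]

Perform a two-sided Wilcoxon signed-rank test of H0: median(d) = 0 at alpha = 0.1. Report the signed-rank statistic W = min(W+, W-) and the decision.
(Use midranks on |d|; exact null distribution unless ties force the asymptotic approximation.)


Step 1: Drop any zero differences (none here) and take |d_i|.
|d| = [8, 7, 2, 2, 4, 3, 5, 4]
Step 2: Midrank |d_i| (ties get averaged ranks).
ranks: |8|->8, |7|->7, |2|->1.5, |2|->1.5, |4|->4.5, |3|->3, |5|->6, |4|->4.5
Step 3: Attach original signs; sum ranks with positive sign and with negative sign.
W+ = 8 + 7 + 1.5 + 6 + 4.5 = 27
W- = 1.5 + 4.5 + 3 = 9
(Check: W+ + W- = 36 should equal n(n+1)/2 = 36.)
Step 4: Test statistic W = min(W+, W-) = 9.
Step 5: Ties in |d|, so use the tie-corrected normal approximation.
        E[W] = n(n+1)/4 = 8*9/4 = 18.
        Tie groups: |d|=2 (t=2), |d|=4 (t=2); sum(t^3 - t) = 12.
        Var[W] = n(n+1)(2n+1)/24 - sum(t^3-t)/48 = 1224/24 - 12/48 = 50.75.
        z = (W - E[W]) / sqrt(Var[W]) = (9 - 18) / 7.1239 = -1.2634.
        Two-sided p = 2*Phi(z) = 0.206463.
Step 6: alpha = 0.1. fail to reject H0.

W+ = 27, W- = 9, W = min = 9, p = 0.206463, fail to reject H0.


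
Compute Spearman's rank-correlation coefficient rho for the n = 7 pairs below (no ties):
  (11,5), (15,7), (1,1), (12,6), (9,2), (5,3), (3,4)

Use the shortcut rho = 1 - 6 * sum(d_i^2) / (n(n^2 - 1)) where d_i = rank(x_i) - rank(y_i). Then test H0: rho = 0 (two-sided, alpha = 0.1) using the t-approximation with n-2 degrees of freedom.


Step 1: Rank x and y separately (midranks; no ties here).
rank(x): 11->5, 15->7, 1->1, 12->6, 9->4, 5->3, 3->2
rank(y): 5->5, 7->7, 1->1, 6->6, 2->2, 3->3, 4->4
Step 2: d_i = R_x(i) - R_y(i); compute d_i^2.
  (5-5)^2=0, (7-7)^2=0, (1-1)^2=0, (6-6)^2=0, (4-2)^2=4, (3-3)^2=0, (2-4)^2=4
sum(d^2) = 8.
Step 3: rho = 1 - 6*8 / (7*(7^2 - 1)) = 1 - 48/336 = 0.857143.
Step 4: Under H0, t = rho * sqrt((n-2)/(1-rho^2)) = 3.7210 ~ t(5).
Step 5: Two-sided p-value from the t-distribution with 5 df = 0.013697.
Step 6: alpha = 0.1. reject H0.

rho = 0.8571, p = 0.013697, reject H0 at alpha = 0.1.


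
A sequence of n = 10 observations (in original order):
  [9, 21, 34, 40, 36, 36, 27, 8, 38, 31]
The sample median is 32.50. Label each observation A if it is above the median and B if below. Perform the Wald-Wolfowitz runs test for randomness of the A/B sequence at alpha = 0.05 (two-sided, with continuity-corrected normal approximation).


Step 1: Compute median = 32.50; label A = above, B = below.
Labels in order: BBAAAABBAB  (n_A = 5, n_B = 5)
Step 2: Count runs R = 5.
Step 3: Under H0 (random ordering), E[R] = 2*n_A*n_B/(n_A+n_B) + 1 = 2*5*5/10 + 1 = 6.0000.
        Var[R] = 2*n_A*n_B*(2*n_A*n_B - n_A - n_B) / ((n_A+n_B)^2 * (n_A+n_B-1)) = 2000/900 = 2.2222.
        SD[R] = 1.4907.
Step 4: Continuity-corrected z = (R + 0.5 - E[R]) / SD[R] = (5 + 0.5 - 6.0000) / 1.4907 = -0.3354.
Step 5: Two-sided p-value via normal approximation = 2*(1 - Phi(|z|)) = 0.737316.
Step 6: alpha = 0.05. fail to reject H0.

R = 5, z = -0.3354, p = 0.737316, fail to reject H0.


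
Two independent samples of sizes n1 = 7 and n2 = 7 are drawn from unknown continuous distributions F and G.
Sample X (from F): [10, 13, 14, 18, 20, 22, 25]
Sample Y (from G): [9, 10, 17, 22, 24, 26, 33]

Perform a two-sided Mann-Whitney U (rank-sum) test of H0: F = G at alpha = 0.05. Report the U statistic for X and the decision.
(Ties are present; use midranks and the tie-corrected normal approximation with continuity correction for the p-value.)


Step 1: Combine and sort all 14 observations; assign midranks.
sorted (value, group): (9,Y), (10,X), (10,Y), (13,X), (14,X), (17,Y), (18,X), (20,X), (22,X), (22,Y), (24,Y), (25,X), (26,Y), (33,Y)
ranks: 9->1, 10->2.5, 10->2.5, 13->4, 14->5, 17->6, 18->7, 20->8, 22->9.5, 22->9.5, 24->11, 25->12, 26->13, 33->14
Step 2: Rank sum for X: R1 = 2.5 + 4 + 5 + 7 + 8 + 9.5 + 12 = 48.
Step 3: U_X = R1 - n1(n1+1)/2 = 48 - 7*8/2 = 48 - 28 = 20.
       U_Y = n1*n2 - U_X = 49 - 20 = 29.
Step 4: Ties are present, so use the tie-corrected normal approximation (with continuity correction) for the p-value.
Step 5: p-value = 0.608491; compare to alpha = 0.05. fail to reject H0.

U_X = 20, p = 0.608491, fail to reject H0 at alpha = 0.05.


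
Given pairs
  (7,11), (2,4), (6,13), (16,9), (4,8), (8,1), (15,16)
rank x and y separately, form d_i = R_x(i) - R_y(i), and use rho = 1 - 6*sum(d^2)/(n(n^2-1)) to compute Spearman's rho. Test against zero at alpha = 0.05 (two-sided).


Step 1: Rank x and y separately (midranks; no ties here).
rank(x): 7->4, 2->1, 6->3, 16->7, 4->2, 8->5, 15->6
rank(y): 11->5, 4->2, 13->6, 9->4, 8->3, 1->1, 16->7
Step 2: d_i = R_x(i) - R_y(i); compute d_i^2.
  (4-5)^2=1, (1-2)^2=1, (3-6)^2=9, (7-4)^2=9, (2-3)^2=1, (5-1)^2=16, (6-7)^2=1
sum(d^2) = 38.
Step 3: rho = 1 - 6*38 / (7*(7^2 - 1)) = 1 - 228/336 = 0.321429.
Step 4: Under H0, t = rho * sqrt((n-2)/(1-rho^2)) = 0.7590 ~ t(5).
Step 5: Two-sided p-value from the t-distribution with 5 df = 0.482072.
Step 6: alpha = 0.05. fail to reject H0.

rho = 0.3214, p = 0.482072, fail to reject H0 at alpha = 0.05.


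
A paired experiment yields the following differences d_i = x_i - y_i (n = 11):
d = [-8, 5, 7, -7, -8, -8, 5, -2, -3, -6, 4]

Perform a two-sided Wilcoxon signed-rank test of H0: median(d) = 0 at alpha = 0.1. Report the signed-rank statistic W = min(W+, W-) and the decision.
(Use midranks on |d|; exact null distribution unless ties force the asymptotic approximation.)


Step 1: Drop any zero differences (none here) and take |d_i|.
|d| = [8, 5, 7, 7, 8, 8, 5, 2, 3, 6, 4]
Step 2: Midrank |d_i| (ties get averaged ranks).
ranks: |8|->10, |5|->4.5, |7|->7.5, |7|->7.5, |8|->10, |8|->10, |5|->4.5, |2|->1, |3|->2, |6|->6, |4|->3
Step 3: Attach original signs; sum ranks with positive sign and with negative sign.
W+ = 4.5 + 7.5 + 4.5 + 3 = 19.5
W- = 10 + 7.5 + 10 + 10 + 1 + 2 + 6 = 46.5
(Check: W+ + W- = 66 should equal n(n+1)/2 = 66.)
Step 4: Test statistic W = min(W+, W-) = 19.5.
Step 5: Ties in |d|, so use the tie-corrected normal approximation.
        E[W] = n(n+1)/4 = 11*12/4 = 33.
        Tie groups: |d|=5 (t=2), |d|=7 (t=2), |d|=8 (t=3); sum(t^3 - t) = 36.
        Var[W] = n(n+1)(2n+1)/24 - sum(t^3-t)/48 = 3036/24 - 36/48 = 125.75.
        z = (W - E[W]) / sqrt(Var[W]) = (19.5 - 33) / 11.2138 = -1.2039.
        Two-sided p = 2*Phi(z) = 0.228640.
Step 6: alpha = 0.1. fail to reject H0.

W+ = 19.5, W- = 46.5, W = min = 19.5, p = 0.228640, fail to reject H0.


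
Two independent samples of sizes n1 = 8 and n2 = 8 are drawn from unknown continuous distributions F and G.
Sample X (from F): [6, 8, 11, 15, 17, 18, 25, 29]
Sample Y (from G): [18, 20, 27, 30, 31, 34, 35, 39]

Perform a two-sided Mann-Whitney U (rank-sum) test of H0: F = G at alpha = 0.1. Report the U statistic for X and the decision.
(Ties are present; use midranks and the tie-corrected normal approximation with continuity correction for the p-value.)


Step 1: Combine and sort all 16 observations; assign midranks.
sorted (value, group): (6,X), (8,X), (11,X), (15,X), (17,X), (18,X), (18,Y), (20,Y), (25,X), (27,Y), (29,X), (30,Y), (31,Y), (34,Y), (35,Y), (39,Y)
ranks: 6->1, 8->2, 11->3, 15->4, 17->5, 18->6.5, 18->6.5, 20->8, 25->9, 27->10, 29->11, 30->12, 31->13, 34->14, 35->15, 39->16
Step 2: Rank sum for X: R1 = 1 + 2 + 3 + 4 + 5 + 6.5 + 9 + 11 = 41.5.
Step 3: U_X = R1 - n1(n1+1)/2 = 41.5 - 8*9/2 = 41.5 - 36 = 5.5.
       U_Y = n1*n2 - U_X = 64 - 5.5 = 58.5.
Step 4: Ties are present, so use the tie-corrected normal approximation (with continuity correction) for the p-value.
Step 5: p-value = 0.006284; compare to alpha = 0.1. reject H0.

U_X = 5.5, p = 0.006284, reject H0 at alpha = 0.1.
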